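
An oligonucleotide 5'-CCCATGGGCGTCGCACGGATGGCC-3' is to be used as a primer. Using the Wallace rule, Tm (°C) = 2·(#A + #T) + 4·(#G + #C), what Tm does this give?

Scanning the sequence gives A=3, C=9, G=9, T=3.
AT pairs contribute 6, GC pairs contribute 18.
Tm = 2×6 + 4×18 = 84°C

84°C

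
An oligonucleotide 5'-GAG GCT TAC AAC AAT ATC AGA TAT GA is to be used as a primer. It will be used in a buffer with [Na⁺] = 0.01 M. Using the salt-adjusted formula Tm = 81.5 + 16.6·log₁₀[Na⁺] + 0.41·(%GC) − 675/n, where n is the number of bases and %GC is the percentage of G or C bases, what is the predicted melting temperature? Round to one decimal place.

36.5°C

Length n = 26. Scanning the sequence gives G=5, T=6, C=4, A=11.
G+C = 9, so %GC = 9/26 × 100 = 34.615%
Salt term: 16.6 × (-2) = -33.2
GC term: 0.41 × 34.615 = 14.192; length term: −675/26 = −25.962
Tm = 81.5 + (-33.2) + 14.192 − 25.962 = 36.53 → 36.5°C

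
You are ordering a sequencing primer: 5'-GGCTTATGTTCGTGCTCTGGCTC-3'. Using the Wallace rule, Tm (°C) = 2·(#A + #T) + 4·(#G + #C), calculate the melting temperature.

72°C

Counting bases: C=6, G=7, A=1, T=9
A+T = 10, G+C = 13
Tm = 4·13 + 2·10 = 52 + 20 = 72°C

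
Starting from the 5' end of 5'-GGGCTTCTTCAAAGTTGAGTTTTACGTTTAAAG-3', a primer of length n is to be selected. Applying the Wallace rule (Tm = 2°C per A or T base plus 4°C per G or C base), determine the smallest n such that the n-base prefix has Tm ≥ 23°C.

n = 7

First 6 bases: GGGCTT → Tm = 20°C (< 23°C)
First 7 bases: GGGCTTC → Tm = 24°C (≥ 23°C)
Each additional base adds 2°C (A/T) or 4°C (G/C), so Tm is non-decreasing in n; n = 7 is the first length to reach 23°C.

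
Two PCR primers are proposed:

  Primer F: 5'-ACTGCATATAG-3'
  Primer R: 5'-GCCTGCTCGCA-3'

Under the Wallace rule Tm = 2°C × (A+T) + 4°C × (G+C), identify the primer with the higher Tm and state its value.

Primer R, 38°C

Primer F: A+T=7, G+C=4 → Tm = 2(7)+4(4) = 30°C
Primer R: A+T=3, G+C=8 → Tm = 2(3)+4(8) = 38°C
30°C vs 38°C → primer R is higher.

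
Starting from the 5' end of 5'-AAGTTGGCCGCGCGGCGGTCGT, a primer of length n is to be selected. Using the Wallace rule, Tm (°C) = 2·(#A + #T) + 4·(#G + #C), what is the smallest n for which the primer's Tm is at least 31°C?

First 9 bases: AAGTTGGCC → Tm = 28°C (< 31°C)
First 10 bases: AAGTTGGCCG → Tm = 32°C (≥ 31°C)
Since every base adds ≥2°C, Tm only increases with n, so the threshold is first crossed at n = 10.

n = 10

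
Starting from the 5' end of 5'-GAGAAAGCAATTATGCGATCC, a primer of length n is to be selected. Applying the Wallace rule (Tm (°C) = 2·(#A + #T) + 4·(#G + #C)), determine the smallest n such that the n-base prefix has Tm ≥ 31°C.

First 11 bases: GAGAAAGCAAT → Tm = 30°C (< 31°C)
First 12 bases: GAGAAAGCAATT → Tm = 32°C (≥ 31°C)
Each additional base adds 2°C (A/T) or 4°C (G/C), so Tm is non-decreasing in n; n = 12 is the first length to reach 31°C.

n = 12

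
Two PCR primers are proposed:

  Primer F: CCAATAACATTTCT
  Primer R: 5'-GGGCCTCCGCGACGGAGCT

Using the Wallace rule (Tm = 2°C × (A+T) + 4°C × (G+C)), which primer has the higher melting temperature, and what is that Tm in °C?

Primer F: A+T=10, G+C=4 → Tm = 2(10)+4(4) = 36°C
Primer R: A+T=4, G+C=15 → Tm = 2(4)+4(15) = 68°C
36°C vs 68°C → primer R is higher.

Primer R, 68°C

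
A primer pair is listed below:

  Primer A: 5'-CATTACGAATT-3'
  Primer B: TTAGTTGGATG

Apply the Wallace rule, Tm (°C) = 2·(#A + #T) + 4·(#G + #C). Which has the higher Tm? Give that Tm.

Primer A: A+T=8, G+C=3 → Tm = 2(8)+4(3) = 28°C
Primer B: A+T=7, G+C=4 → Tm = 2(7)+4(4) = 30°C
28°C vs 30°C → primer B is higher.

Primer B, 30°C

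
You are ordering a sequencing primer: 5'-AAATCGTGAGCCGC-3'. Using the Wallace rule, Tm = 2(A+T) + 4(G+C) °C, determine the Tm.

44°C

G=4, A=4, T=2, C=4
AT pairs contribute 6, GC pairs contribute 8.
Tm = 4·8 + 2·6 = 32 + 12 = 44°C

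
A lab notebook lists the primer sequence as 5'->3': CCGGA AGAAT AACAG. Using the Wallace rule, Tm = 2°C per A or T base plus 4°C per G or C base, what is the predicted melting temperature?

44°C

T=1, A=7, C=3, G=4
AT pairs contribute 8, GC pairs contribute 7.
Tm = 2×8 + 4×7 = 44°C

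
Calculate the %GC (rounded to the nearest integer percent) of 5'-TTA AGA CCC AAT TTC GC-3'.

G=2, A=5, C=5, T=5
G+C = 2 + 5 = 7 out of 17 bases
%GC = 7/17 × 100 = 41.18% ≈ 41%

41%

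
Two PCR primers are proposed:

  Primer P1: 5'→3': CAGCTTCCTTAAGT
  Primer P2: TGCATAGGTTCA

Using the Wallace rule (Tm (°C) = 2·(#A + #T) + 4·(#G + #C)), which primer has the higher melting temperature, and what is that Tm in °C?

Primer P1, 40°C

Primer P1: A+T=8, G+C=6 → Tm = 2(8)+4(6) = 40°C
Primer P2: A+T=7, G+C=5 → Tm = 2(7)+4(5) = 34°C
40°C vs 34°C → primer P1 is higher.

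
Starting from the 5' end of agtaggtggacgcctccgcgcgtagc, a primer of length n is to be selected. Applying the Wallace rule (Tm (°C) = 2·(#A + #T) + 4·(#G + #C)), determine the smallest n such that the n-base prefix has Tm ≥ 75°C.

n = 22

First 21 bases: AGTAGGTGGACGCCTCCGCGC → Tm = 72°C (< 75°C)
First 22 bases: AGTAGGTGGACGCCTCCGCGCG → Tm = 76°C (≥ 75°C)
Each additional base adds 2°C (A/T) or 4°C (G/C), so Tm is non-decreasing in n; n = 22 is the first length to reach 75°C.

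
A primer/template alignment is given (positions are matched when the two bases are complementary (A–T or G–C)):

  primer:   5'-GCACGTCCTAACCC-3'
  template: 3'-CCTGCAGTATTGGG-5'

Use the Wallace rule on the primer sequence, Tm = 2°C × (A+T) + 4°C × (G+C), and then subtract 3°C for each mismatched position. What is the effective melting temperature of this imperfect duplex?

Primer base counts: A=3, T=2, G=2, C=7 → A+T=5, G+C=9
Perfect-match Tm = 2(5) + 4(9) = 10 + 36 = 46°C
Mismatches (positions where the bases are not complementary): 2 (at positions 2, 8)
Effective Tm = 46 − 2×3 = 46 − 6 = 40°C

40°C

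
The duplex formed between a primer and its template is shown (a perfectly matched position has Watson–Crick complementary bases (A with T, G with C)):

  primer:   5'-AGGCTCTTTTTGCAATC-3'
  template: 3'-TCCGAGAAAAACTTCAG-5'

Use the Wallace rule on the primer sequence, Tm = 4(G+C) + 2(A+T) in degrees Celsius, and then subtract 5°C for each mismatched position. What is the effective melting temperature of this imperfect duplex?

Primer base counts: A=3, T=7, G=3, C=4 → A+T=10, G+C=7
Perfect-match Tm = 2(10) + 4(7) = 20 + 28 = 48°C
Mismatches (positions where the bases are not complementary): 2 (at positions 13, 15)
Effective Tm = 48 − 2×5 = 48 − 10 = 38°C

38°C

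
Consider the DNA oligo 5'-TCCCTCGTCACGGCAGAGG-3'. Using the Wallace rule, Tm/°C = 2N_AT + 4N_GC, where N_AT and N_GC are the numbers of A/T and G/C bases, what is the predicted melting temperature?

64°C

Base counts: T=3, A=3, C=7, G=6
So N_AT = 6 and N_GC = 13.
Tm = 2(6) + 4(13) = 12 + 52 = 64°C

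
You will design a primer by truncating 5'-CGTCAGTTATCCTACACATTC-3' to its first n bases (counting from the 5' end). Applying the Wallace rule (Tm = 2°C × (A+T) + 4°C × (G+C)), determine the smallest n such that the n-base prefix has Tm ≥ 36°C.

First 11 bases: CGTCAGTTATC → Tm = 32°C (< 36°C)
First 12 bases: CGTCAGTTATCC → Tm = 36°C (≥ 36°C)
Since every base adds ≥2°C, Tm only increases with n, so the threshold is first crossed at n = 12.

n = 12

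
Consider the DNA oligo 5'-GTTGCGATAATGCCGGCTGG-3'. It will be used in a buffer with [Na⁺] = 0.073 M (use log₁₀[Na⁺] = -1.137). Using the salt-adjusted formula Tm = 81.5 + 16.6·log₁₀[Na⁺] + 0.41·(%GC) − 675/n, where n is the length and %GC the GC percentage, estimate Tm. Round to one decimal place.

Length n = 20. Scanning the sequence gives G=8, C=4, T=5, A=3.
G+C = 12, so %GC = 12/20 × 100 = 60%
Salt term: 16.6 × (-1.137) = -18.874
GC term: 0.41 × 60 = 24.6; length term: −675/20 = −33.75
Tm = 81.5 + (-18.874) + 24.6 − 33.75 = 53.476 → 53.5°C

53.5°C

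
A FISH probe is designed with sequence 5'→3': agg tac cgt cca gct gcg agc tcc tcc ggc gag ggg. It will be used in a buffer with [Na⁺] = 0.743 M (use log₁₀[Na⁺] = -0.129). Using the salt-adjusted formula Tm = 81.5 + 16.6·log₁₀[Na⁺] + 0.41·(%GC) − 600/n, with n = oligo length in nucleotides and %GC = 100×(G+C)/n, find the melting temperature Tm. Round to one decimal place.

Length n = 36. Scanning the sequence gives C=12, A=5, G=14, T=5.
G+C = 26, so %GC = 26/36 × 100 = 72.222%
Salt term: 16.6 × (-0.129) = -2.141
GC term: 0.41 × 72.222 = 29.611; length term: −600/36 = −16.667
Tm = 81.5 + (-2.141) + 29.611 − 16.667 = 92.303 → 92.3°C

92.3°C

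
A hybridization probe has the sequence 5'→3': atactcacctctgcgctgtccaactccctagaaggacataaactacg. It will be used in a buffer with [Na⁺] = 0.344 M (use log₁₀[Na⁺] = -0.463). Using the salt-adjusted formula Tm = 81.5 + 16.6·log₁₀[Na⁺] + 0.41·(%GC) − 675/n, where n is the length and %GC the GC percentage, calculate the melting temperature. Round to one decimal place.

Length n = 47. G=7, C=16, T=10, A=14
G+C = 23, so %GC = 23/47 × 100 = 48.936%
Salt term: 16.6 × (-0.463) = -7.686
GC term: 0.41 × 48.936 = 20.064; length term: −675/47 = −14.362
Tm = 81.5 + (-7.686) + 20.064 − 14.362 = 79.516 → 79.5°C

79.5°C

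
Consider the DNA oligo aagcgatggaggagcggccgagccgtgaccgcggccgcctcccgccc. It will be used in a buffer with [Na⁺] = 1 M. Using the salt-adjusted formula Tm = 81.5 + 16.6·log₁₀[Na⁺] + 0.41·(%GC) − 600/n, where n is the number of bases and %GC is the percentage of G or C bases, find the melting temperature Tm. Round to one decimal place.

101.0°C

Length n = 47. Base counts: G=18, C=19, T=3, A=7
G+C = 37, so %GC = 37/47 × 100 = 78.723%
Salt term: 16.6 × (0) = 0
GC term: 0.41 × 78.723 = 32.276; length term: −600/47 = −12.766
Tm = 81.5 + (0) + 32.276 − 12.766 = 101.01 → 101.0°C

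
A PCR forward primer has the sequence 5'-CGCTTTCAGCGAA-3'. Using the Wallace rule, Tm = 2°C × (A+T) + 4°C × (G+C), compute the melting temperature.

40°C

T=3, C=4, A=3, G=3
AT pairs contribute 6, GC pairs contribute 7.
Tm = 2(6) + 4(7) = 12 + 28 = 40°C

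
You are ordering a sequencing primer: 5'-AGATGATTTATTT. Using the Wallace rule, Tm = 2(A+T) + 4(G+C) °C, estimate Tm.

Base counts: T=7, C=0, A=4, G=2
So N_AT = 11 and N_GC = 2.
Tm = 2×11 + 4×2 = 30°C

30°C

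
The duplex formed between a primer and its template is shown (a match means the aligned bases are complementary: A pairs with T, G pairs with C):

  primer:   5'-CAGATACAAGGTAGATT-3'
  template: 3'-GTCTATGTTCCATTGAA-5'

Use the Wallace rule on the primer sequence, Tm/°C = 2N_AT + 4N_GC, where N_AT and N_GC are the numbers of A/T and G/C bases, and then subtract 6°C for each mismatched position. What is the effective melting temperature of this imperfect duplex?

34°C

Primer base counts: A=7, T=4, G=4, C=2 → A+T=11, G+C=6
Perfect-match Tm = 2(11) + 4(6) = 22 + 24 = 46°C
Mismatches (positions where the bases are not complementary): 2 (at positions 14, 15)
Effective Tm = 46 − 2×6 = 46 − 12 = 34°C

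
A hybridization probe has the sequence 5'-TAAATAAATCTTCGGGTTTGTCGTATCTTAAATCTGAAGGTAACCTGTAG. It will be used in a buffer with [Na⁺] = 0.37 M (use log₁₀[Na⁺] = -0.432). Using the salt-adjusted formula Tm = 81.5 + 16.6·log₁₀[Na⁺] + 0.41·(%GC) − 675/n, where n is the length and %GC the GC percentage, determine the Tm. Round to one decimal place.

74.8°C

Length n = 50. Base counts: C=7, A=15, G=10, T=18
G+C = 17, so %GC = 17/50 × 100 = 34%
Salt term: 16.6 × (-0.432) = -7.171
GC term: 0.41 × 34 = 13.94; length term: −675/50 = −13.5
Tm = 81.5 + (-7.171) + 13.94 − 13.5 = 74.769 → 74.8°C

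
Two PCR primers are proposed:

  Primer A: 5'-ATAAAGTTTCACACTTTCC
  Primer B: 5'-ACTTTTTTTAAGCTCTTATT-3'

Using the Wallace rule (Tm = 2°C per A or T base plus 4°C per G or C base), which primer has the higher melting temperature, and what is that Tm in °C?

Primer A: A+T=13, G+C=6 → Tm = 2(13)+4(6) = 50°C
Primer B: A+T=16, G+C=4 → Tm = 2(16)+4(4) = 48°C
50°C vs 48°C → primer A is higher.

Primer A, 50°C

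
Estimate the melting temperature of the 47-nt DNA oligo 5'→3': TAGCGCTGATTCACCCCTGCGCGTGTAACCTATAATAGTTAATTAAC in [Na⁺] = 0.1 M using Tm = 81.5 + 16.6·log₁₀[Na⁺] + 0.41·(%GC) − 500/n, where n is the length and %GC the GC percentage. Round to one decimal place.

Length n = 47. G=8, C=12, T=14, A=13
G+C = 20, so %GC = 20/47 × 100 = 42.553%
Salt term: 16.6 × (-1) = -16.6
GC term: 0.41 × 42.553 = 17.447; length term: −500/47 = −10.638
Tm = 81.5 + (-16.6) + 17.447 − 10.638 = 71.709 → 71.7°C

71.7°C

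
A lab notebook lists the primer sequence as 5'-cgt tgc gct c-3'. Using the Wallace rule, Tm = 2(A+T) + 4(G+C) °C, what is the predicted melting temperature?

G=3, T=3, C=4, A=0
AT pairs contribute 3, GC pairs contribute 7.
Tm = 2×3 + 4×7 = 34°C

34°C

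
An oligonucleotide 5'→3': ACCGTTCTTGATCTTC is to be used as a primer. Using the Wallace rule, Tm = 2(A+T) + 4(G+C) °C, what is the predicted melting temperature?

46°C

Scanning the sequence gives G=2, T=7, C=5, A=2.
So N_AT = 9 and N_GC = 7.
Tm = 2(9) + 4(7) = 18 + 28 = 46°C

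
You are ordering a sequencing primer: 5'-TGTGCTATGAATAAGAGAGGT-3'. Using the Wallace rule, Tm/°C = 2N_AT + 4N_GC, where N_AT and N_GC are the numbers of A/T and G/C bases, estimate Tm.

G=7, A=7, C=1, T=6
So N_AT = 13 and N_GC = 8.
Tm = 2(13) + 4(8) = 26 + 32 = 58°C

58°C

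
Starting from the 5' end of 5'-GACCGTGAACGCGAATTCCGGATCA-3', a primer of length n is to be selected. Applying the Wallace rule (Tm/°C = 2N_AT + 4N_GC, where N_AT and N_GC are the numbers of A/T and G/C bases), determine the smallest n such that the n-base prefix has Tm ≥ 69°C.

First 21 bases: GACCGTGAACGCGAATTCCGG → Tm = 68°C (< 69°C)
First 22 bases: GACCGTGAACGCGAATTCCGGA → Tm = 70°C (≥ 69°C)
Each additional base adds 2°C (A/T) or 4°C (G/C), so Tm is non-decreasing in n; n = 22 is the first length to reach 69°C.

n = 22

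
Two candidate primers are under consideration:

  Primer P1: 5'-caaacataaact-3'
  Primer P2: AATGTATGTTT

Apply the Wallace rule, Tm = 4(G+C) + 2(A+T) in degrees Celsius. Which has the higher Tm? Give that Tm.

Primer P1: A+T=9, G+C=3 → Tm = 2(9)+4(3) = 30°C
Primer P2: A+T=9, G+C=2 → Tm = 2(9)+4(2) = 26°C
30°C vs 26°C → primer P1 is higher.

Primer P1, 30°C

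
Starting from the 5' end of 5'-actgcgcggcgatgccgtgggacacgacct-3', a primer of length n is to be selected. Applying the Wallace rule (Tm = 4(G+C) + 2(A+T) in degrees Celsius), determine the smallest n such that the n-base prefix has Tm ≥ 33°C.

First 9 bases: ACTGCGCGG → Tm = 32°C (< 33°C)
First 10 bases: ACTGCGCGGC → Tm = 36°C (≥ 33°C)
Each additional base adds 2°C (A/T) or 4°C (G/C), so Tm is non-decreasing in n; n = 10 is the first length to reach 33°C.

n = 10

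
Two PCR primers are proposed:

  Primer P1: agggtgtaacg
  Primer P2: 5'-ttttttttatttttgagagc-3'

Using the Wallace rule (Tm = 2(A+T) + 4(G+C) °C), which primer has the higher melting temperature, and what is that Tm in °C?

Primer P1: A+T=5, G+C=6 → Tm = 2(5)+4(6) = 34°C
Primer P2: A+T=16, G+C=4 → Tm = 2(16)+4(4) = 48°C
34°C vs 48°C → primer P2 is higher.

Primer P2, 48°C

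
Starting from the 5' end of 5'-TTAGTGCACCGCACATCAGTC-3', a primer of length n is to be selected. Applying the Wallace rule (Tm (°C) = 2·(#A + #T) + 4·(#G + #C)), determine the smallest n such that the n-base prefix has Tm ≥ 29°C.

n = 10

First 9 bases: TTAGTGCAC → Tm = 26°C (< 29°C)
First 10 bases: TTAGTGCACC → Tm = 30°C (≥ 29°C)
Each additional base adds 2°C (A/T) or 4°C (G/C), so Tm is non-decreasing in n; n = 10 is the first length to reach 29°C.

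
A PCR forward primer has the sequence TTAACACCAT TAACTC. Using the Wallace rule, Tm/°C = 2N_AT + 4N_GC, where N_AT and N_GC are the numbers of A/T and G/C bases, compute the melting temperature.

Counting bases: G=0, C=5, T=5, A=6
So N_AT = 11 and N_GC = 5.
Tm = 4·5 + 2·11 = 20 + 22 = 42°C

42°C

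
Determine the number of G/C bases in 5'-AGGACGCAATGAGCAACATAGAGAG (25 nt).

C=4, T=2, G=8, A=11
G+C = 8 + 4 = 12

12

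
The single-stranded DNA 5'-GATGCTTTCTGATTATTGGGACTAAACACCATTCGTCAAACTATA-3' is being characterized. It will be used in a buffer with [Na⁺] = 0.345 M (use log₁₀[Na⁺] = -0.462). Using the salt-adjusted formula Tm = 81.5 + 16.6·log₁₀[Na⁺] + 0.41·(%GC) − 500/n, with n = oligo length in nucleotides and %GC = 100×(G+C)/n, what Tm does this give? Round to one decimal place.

77.3°C

Length n = 45. Base counts: A=14, T=15, G=7, C=9
G+C = 16, so %GC = 16/45 × 100 = 35.556%
Salt term: 16.6 × (-0.462) = -7.669
GC term: 0.41 × 35.556 = 14.578; length term: −500/45 = −11.111
Tm = 81.5 + (-7.669) + 14.578 − 11.111 = 77.298 → 77.3°C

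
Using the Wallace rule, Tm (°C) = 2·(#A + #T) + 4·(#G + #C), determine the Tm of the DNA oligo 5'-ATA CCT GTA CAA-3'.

32°C

Base counts: C=3, G=1, T=3, A=5
A+T = 8, G+C = 4
Tm = 2×8 + 4×4 = 32°C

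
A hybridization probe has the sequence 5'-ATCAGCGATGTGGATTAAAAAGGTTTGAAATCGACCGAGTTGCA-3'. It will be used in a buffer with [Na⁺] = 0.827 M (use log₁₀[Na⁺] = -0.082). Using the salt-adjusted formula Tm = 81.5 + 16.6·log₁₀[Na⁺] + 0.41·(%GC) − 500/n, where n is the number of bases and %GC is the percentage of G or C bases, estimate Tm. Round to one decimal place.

Length n = 44. Counting bases: C=6, A=15, T=11, G=12
G+C = 18, so %GC = 18/44 × 100 = 40.909%
Salt term: 16.6 × (-0.082) = -1.361
GC term: 0.41 × 40.909 = 16.773; length term: −500/44 = −11.364
Tm = 81.5 + (-1.361) + 16.773 − 11.364 = 85.548 → 85.5°C

85.5°C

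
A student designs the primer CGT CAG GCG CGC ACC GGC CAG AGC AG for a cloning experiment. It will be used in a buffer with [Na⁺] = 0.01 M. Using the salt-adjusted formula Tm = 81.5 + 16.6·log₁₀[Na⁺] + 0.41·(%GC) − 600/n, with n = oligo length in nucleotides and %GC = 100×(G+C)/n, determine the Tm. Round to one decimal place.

Length n = 26. Scanning the sequence gives A=5, C=10, T=1, G=10.
G+C = 20, so %GC = 20/26 × 100 = 76.923%
Salt term: 16.6 × (-2) = -33.2
GC term: 0.41 × 76.923 = 31.538; length term: −600/26 = −23.077
Tm = 81.5 + (-33.2) + 31.538 − 23.077 = 56.761 → 56.8°C

56.8°C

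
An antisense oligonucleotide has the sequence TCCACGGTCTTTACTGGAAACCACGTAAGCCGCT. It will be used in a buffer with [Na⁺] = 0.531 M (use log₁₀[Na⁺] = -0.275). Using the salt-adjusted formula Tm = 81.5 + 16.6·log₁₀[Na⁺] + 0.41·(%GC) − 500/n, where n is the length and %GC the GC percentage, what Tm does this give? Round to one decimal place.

Length n = 34. Base counts: C=11, A=8, T=8, G=7
G+C = 18, so %GC = 18/34 × 100 = 52.941%
Salt term: 16.6 × (-0.275) = -4.565
GC term: 0.41 × 52.941 = 21.706; length term: −500/34 = −14.706
Tm = 81.5 + (-4.565) + 21.706 − 14.706 = 83.935 → 83.9°C

83.9°C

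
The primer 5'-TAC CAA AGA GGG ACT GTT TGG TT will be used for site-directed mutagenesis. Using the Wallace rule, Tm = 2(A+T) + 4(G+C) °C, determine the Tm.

66°C

Base counts: C=3, T=7, A=6, G=7
So N_AT = 13 and N_GC = 10.
Tm = 2×13 + 4×10 = 66°C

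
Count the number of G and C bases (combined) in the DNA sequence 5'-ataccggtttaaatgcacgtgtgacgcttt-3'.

13

Counting bases: A=7, C=6, G=7, T=10
G+C = 7 + 6 = 13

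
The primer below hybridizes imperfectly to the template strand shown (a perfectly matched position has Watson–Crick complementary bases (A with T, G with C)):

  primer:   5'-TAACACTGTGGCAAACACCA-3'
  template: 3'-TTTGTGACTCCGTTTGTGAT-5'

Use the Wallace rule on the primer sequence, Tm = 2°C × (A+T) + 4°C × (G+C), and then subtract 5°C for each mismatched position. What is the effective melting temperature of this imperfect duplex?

Primer base counts: A=8, T=3, G=3, C=6 → A+T=11, G+C=9
Perfect-match Tm = 2(11) + 4(9) = 22 + 36 = 58°C
Mismatches (positions where the bases are not complementary): 3 (at positions 1, 9, 19)
Effective Tm = 58 − 3×5 = 58 − 15 = 43°C

43°C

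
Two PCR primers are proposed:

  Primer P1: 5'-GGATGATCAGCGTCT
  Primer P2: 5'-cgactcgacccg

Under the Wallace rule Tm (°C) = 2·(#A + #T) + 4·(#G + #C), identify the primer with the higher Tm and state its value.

Primer P1: A+T=7, G+C=8 → Tm = 2(7)+4(8) = 46°C
Primer P2: A+T=3, G+C=9 → Tm = 2(3)+4(9) = 42°C
46°C vs 42°C → primer P1 is higher.

Primer P1, 46°C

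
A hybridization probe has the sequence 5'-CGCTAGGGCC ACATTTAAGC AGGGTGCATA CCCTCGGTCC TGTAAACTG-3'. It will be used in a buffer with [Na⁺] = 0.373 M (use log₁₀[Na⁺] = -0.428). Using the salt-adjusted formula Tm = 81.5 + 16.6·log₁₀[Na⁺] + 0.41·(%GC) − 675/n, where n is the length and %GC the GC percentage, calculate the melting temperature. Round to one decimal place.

Length n = 49. G=13, A=11, T=11, C=14
G+C = 27, so %GC = 27/49 × 100 = 55.102%
Salt term: 16.6 × (-0.428) = -7.105
GC term: 0.41 × 55.102 = 22.592; length term: −675/49 = −13.776
Tm = 81.5 + (-7.105) + 22.592 − 13.776 = 83.211 → 83.2°C

83.2°C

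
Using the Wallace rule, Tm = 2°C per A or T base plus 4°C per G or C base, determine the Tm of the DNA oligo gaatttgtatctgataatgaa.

52°C

Counting bases: A=8, C=1, G=4, T=8
AT pairs contribute 16, GC pairs contribute 5.
Tm = 2×16 + 4×5 = 52°C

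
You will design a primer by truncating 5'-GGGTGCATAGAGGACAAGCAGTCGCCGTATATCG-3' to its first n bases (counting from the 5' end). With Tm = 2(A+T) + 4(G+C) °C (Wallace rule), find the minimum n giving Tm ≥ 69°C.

First 22 bases: GGGTGCATAGAGGACAAGCAGT → Tm = 68°C (< 69°C)
First 23 bases: GGGTGCATAGAGGACAAGCAGTC → Tm = 72°C (≥ 69°C)
Each additional base adds 2°C (A/T) or 4°C (G/C), so Tm is non-decreasing in n; n = 23 is the first length to reach 69°C.

n = 23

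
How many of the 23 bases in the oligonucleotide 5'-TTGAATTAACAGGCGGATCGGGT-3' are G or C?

11

Scanning the sequence gives T=6, A=6, G=8, C=3.
G+C = 8 + 3 = 11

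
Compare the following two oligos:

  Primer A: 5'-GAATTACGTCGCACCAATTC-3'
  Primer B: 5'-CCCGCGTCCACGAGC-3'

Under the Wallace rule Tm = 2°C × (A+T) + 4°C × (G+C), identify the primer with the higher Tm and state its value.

Primer A, 58°C

Primer A: A+T=11, G+C=9 → Tm = 2(11)+4(9) = 58°C
Primer B: A+T=3, G+C=12 → Tm = 2(3)+4(12) = 54°C
58°C vs 54°C → primer A is higher.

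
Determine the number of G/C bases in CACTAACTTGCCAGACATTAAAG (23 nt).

Counting bases: A=9, T=5, C=6, G=3
G+C = 3 + 6 = 9

9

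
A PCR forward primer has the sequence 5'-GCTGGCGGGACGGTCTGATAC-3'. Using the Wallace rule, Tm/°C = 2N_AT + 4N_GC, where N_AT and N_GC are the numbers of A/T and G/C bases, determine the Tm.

G=9, A=3, C=5, T=4
AT pairs contribute 7, GC pairs contribute 14.
Tm = 2(7) + 4(14) = 14 + 56 = 70°C

70°C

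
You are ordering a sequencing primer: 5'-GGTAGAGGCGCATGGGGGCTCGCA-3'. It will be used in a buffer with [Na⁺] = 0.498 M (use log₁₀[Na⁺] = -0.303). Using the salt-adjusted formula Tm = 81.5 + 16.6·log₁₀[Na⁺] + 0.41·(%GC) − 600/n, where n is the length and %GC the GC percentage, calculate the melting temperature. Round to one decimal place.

80.5°C

Length n = 24. Base counts: A=4, C=5, T=3, G=12
G+C = 17, so %GC = 17/24 × 100 = 70.833%
Salt term: 16.6 × (-0.303) = -5.03
GC term: 0.41 × 70.833 = 29.042; length term: −600/24 = −25
Tm = 81.5 + (-5.03) + 29.042 − 25 = 80.512 → 80.5°C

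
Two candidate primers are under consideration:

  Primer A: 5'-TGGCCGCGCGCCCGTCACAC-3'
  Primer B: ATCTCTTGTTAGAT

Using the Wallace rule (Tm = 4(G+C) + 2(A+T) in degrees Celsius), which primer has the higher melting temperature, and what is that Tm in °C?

Primer A, 72°C

Primer A: A+T=4, G+C=16 → Tm = 2(4)+4(16) = 72°C
Primer B: A+T=10, G+C=4 → Tm = 2(10)+4(4) = 36°C
72°C vs 36°C → primer A is higher.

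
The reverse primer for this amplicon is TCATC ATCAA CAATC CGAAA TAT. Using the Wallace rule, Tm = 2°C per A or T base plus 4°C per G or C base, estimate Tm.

Counting bases: T=6, G=1, A=10, C=6
AT pairs contribute 16, GC pairs contribute 7.
Tm = 2×16 + 4×7 = 60°C

60°C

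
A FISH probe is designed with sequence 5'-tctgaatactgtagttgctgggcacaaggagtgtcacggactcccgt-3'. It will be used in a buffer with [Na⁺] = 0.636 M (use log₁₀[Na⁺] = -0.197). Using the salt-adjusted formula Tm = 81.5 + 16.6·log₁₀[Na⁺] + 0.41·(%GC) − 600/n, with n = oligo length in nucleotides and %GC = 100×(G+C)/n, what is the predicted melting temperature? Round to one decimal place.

87.3°C

Length n = 47. Scanning the sequence gives G=14, A=10, T=12, C=11.
G+C = 25, so %GC = 25/47 × 100 = 53.191%
Salt term: 16.6 × (-0.197) = -3.27
GC term: 0.41 × 53.191 = 21.808; length term: −600/47 = −12.766
Tm = 81.5 + (-3.27) + 21.808 − 12.766 = 87.272 → 87.3°C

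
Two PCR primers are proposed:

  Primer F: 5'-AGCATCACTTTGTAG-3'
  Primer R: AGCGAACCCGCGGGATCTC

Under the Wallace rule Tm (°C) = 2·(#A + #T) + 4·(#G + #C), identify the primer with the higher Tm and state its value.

Primer F: A+T=9, G+C=6 → Tm = 2(9)+4(6) = 42°C
Primer R: A+T=6, G+C=13 → Tm = 2(6)+4(13) = 64°C
42°C vs 64°C → primer R is higher.

Primer R, 64°C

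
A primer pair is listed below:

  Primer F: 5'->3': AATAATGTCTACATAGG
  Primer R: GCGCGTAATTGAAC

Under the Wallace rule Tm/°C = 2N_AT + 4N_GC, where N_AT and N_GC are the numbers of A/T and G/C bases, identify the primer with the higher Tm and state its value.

Primer F, 44°C

Primer F: A+T=12, G+C=5 → Tm = 2(12)+4(5) = 44°C
Primer R: A+T=7, G+C=7 → Tm = 2(7)+4(7) = 42°C
44°C vs 42°C → primer F is higher.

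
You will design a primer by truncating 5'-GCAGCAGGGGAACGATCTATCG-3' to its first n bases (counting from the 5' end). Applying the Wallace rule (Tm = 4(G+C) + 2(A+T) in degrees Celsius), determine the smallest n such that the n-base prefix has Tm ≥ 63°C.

n = 21

First 20 bases: GCAGCAGGGGAACGATCTAT → Tm = 62°C (< 63°C)
First 21 bases: GCAGCAGGGGAACGATCTATC → Tm = 66°C (≥ 63°C)
Each additional base adds 2°C (A/T) or 4°C (G/C), so Tm is non-decreasing in n; n = 21 is the first length to reach 63°C.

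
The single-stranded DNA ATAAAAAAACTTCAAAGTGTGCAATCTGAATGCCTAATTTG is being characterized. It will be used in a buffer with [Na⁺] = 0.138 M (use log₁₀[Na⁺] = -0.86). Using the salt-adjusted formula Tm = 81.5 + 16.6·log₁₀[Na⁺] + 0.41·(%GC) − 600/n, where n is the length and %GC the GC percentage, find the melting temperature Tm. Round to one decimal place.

64.6°C

Length n = 41. Base counts: C=6, G=6, T=12, A=17
G+C = 12, so %GC = 12/41 × 100 = 29.268%
Salt term: 16.6 × (-0.86) = -14.276
GC term: 0.41 × 29.268 = 12; length term: −600/41 = −14.634
Tm = 81.5 + (-14.276) + 12 − 14.634 = 64.59 → 64.6°C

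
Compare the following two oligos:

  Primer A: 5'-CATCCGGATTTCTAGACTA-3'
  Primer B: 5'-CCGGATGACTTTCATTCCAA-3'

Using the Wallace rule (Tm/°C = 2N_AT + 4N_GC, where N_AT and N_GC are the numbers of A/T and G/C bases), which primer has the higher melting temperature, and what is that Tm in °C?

Primer A: A+T=11, G+C=8 → Tm = 2(11)+4(8) = 54°C
Primer B: A+T=11, G+C=9 → Tm = 2(11)+4(9) = 58°C
54°C vs 58°C → primer B is higher.

Primer B, 58°C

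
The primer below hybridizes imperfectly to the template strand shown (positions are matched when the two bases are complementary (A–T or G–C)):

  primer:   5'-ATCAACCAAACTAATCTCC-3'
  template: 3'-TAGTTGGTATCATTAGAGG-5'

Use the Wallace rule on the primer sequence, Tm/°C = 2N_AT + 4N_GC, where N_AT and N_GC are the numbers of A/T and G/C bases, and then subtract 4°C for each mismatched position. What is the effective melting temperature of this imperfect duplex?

44°C

Primer base counts: A=8, T=4, G=0, C=7 → A+T=12, G+C=7
Perfect-match Tm = 2(12) + 4(7) = 24 + 28 = 52°C
Mismatches (positions where the bases are not complementary): 2 (at positions 9, 11)
Effective Tm = 52 − 2×4 = 52 − 8 = 44°C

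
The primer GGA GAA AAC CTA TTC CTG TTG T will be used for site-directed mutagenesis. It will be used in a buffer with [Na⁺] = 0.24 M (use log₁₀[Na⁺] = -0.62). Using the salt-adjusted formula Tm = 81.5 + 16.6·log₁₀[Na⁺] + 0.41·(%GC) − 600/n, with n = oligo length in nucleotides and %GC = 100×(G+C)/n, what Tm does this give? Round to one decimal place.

60.7°C

Length n = 22. Scanning the sequence gives G=5, C=4, T=7, A=6.
G+C = 9, so %GC = 9/22 × 100 = 40.909%
Salt term: 16.6 × (-0.62) = -10.292
GC term: 0.41 × 40.909 = 16.773; length term: −600/22 = −27.273
Tm = 81.5 + (-10.292) + 16.773 − 27.273 = 60.708 → 60.7°C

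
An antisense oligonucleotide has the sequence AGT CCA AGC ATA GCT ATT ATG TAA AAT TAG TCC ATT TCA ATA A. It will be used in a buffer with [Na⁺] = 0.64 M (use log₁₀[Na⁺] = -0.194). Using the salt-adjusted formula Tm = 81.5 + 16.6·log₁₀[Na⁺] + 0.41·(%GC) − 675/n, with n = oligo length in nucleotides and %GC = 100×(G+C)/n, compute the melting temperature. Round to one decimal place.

74.0°C

Length n = 43. Base counts: C=7, T=14, G=5, A=17
G+C = 12, so %GC = 12/43 × 100 = 27.907%
Salt term: 16.6 × (-0.194) = -3.22
GC term: 0.41 × 27.907 = 11.442; length term: −675/43 = −15.698
Tm = 81.5 + (-3.22) + 11.442 − 15.698 = 74.024 → 74.0°C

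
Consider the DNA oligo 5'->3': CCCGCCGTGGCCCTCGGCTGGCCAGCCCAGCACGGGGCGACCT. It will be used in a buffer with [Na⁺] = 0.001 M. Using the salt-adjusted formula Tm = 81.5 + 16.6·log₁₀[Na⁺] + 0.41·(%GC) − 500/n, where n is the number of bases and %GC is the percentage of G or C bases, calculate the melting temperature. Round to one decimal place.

Length n = 43. Scanning the sequence gives A=4, T=4, G=15, C=20.
G+C = 35, so %GC = 35/43 × 100 = 81.395%
Salt term: 16.6 × (-3) = -49.8
GC term: 0.41 × 81.395 = 33.372; length term: −500/43 = −11.628
Tm = 81.5 + (-49.8) + 33.372 − 11.628 = 53.444 → 53.4°C

53.4°C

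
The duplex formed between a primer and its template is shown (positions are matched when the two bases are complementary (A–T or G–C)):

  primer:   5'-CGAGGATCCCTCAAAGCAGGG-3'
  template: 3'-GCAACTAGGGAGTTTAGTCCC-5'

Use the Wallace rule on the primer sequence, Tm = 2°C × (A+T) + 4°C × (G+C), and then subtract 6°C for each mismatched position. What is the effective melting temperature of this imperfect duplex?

50°C

Primer base counts: A=6, T=2, G=7, C=6 → A+T=8, G+C=13
Perfect-match Tm = 2(8) + 4(13) = 16 + 52 = 68°C
Mismatches (positions where the bases are not complementary): 3 (at positions 3, 4, 16)
Effective Tm = 68 − 3×6 = 68 − 18 = 50°C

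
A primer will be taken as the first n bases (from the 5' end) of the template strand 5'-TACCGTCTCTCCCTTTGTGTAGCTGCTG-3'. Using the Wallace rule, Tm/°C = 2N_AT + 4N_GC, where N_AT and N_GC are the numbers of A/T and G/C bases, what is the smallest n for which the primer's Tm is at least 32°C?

First 10 bases: TACCGTCTCT → Tm = 30°C (< 32°C)
First 11 bases: TACCGTCTCTC → Tm = 34°C (≥ 32°C)
Since every base adds ≥2°C, Tm only increases with n, so the threshold is first crossed at n = 11.

n = 11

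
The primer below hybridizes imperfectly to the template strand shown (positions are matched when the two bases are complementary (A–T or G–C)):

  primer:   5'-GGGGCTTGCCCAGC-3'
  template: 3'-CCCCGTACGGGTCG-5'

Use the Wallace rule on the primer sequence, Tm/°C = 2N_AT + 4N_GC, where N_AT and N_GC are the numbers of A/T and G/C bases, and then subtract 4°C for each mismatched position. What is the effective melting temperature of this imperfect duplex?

Primer base counts: A=1, T=2, G=6, C=5 → A+T=3, G+C=11
Perfect-match Tm = 2(3) + 4(11) = 6 + 44 = 50°C
Mismatches (positions where the bases are not complementary): 1 (at position 6)
Effective Tm = 50 − 1×4 = 50 − 4 = 46°C

46°C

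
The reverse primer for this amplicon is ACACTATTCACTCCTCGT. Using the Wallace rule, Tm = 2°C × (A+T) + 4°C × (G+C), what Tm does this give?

52°C

A=4, G=1, T=6, C=7
So N_AT = 10 and N_GC = 8.
Tm = 2×10 + 4×8 = 52°C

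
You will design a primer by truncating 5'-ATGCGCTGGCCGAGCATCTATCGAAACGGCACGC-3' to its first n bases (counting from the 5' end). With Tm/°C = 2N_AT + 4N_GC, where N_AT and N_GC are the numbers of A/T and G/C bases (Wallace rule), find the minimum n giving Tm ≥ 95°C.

n = 30

First 29 bases: ATGCGCTGGCCGAGCATCTATCGAAACGG → Tm = 92°C (< 95°C)
First 30 bases: ATGCGCTGGCCGAGCATCTATCGAAACGGC → Tm = 96°C (≥ 95°C)
Since every base adds ≥2°C, Tm only increases with n, so the threshold is first crossed at n = 30.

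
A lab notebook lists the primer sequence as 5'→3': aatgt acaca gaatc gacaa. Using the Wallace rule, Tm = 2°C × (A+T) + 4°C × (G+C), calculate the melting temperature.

Base counts: A=10, T=3, G=3, C=4
So N_AT = 13 and N_GC = 7.
Tm = 2(13) + 4(7) = 26 + 28 = 54°C

54°C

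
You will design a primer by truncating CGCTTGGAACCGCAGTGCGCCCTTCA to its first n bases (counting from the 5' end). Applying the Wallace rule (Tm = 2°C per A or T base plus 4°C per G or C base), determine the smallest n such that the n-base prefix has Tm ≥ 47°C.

n = 15

First 14 bases: CGCTTGGAACCGCA → Tm = 46°C (< 47°C)
First 15 bases: CGCTTGGAACCGCAG → Tm = 50°C (≥ 47°C)
Each additional base adds 2°C (A/T) or 4°C (G/C), so Tm is non-decreasing in n; n = 15 is the first length to reach 47°C.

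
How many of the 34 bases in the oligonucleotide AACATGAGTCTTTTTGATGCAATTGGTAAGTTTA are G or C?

10

G=7, T=14, C=3, A=10
Total G or C: 7 + 3 = 10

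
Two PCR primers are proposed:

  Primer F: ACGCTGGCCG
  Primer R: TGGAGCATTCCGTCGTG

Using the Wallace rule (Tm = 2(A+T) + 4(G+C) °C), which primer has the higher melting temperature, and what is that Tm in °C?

Primer R, 54°C

Primer F: A+T=2, G+C=8 → Tm = 2(2)+4(8) = 36°C
Primer R: A+T=7, G+C=10 → Tm = 2(7)+4(10) = 54°C
36°C vs 54°C → primer R is higher.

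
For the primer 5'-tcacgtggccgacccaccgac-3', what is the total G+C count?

15

Counting bases: G=5, C=10, T=2, A=4
G+C = 5 + 10 = 15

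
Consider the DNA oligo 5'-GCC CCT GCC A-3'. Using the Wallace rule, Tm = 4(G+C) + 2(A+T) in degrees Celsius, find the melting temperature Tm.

Counting bases: A=1, G=2, C=6, T=1
So N_AT = 2 and N_GC = 8.
Tm = 4·8 + 2·2 = 32 + 4 = 36°C

36°C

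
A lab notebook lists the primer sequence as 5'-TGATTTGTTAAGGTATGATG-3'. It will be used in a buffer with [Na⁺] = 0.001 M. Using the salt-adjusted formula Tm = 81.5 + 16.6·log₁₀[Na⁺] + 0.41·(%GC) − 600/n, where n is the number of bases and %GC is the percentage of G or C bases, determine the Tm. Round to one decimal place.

Length n = 20. C=0, T=9, A=5, G=6
G+C = 6, so %GC = 6/20 × 100 = 30%
Salt term: 16.6 × (-3) = -49.8
GC term: 0.41 × 30 = 12.3; length term: −600/20 = −30
Tm = 81.5 + (-49.8) + 12.3 − 30 = 14 → 14.0°C

14.0°C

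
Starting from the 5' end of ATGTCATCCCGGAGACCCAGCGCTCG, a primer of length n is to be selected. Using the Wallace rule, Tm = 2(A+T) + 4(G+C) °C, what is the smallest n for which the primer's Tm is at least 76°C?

First 22 bases: ATGTCATCCCGGAGACCCAGCG → Tm = 72°C (< 76°C)
First 23 bases: ATGTCATCCCGGAGACCCAGCGC → Tm = 76°C (≥ 76°C)
Each additional base adds 2°C (A/T) or 4°C (G/C), so Tm is non-decreasing in n; n = 23 is the first length to reach 76°C.

n = 23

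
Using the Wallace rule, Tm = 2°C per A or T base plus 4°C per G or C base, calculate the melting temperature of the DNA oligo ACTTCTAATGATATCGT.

Base counts: A=5, T=7, C=3, G=2
A+T = 12, G+C = 5
Tm = 4·5 + 2·12 = 20 + 24 = 44°C

44°C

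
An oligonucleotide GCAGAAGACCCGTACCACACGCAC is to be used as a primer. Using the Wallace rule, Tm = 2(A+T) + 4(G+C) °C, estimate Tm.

Base counts: A=8, C=10, T=1, G=5
AT pairs contribute 9, GC pairs contribute 15.
Tm = 4·15 + 2·9 = 60 + 18 = 78°C

78°C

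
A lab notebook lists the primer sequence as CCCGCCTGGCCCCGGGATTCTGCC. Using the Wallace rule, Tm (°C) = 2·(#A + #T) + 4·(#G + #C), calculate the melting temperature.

86°C

Base counts: C=12, A=1, G=7, T=4
A+T = 5, G+C = 19
Tm = 2×5 + 4×19 = 86°C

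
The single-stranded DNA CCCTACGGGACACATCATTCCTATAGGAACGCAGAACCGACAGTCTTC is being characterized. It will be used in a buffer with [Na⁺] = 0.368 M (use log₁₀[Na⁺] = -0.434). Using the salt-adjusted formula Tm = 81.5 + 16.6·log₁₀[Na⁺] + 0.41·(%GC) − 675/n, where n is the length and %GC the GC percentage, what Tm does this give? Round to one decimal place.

Length n = 48. T=9, A=14, C=16, G=9
G+C = 25, so %GC = 25/48 × 100 = 52.083%
Salt term: 16.6 × (-0.434) = -7.204
GC term: 0.41 × 52.083 = 21.354; length term: −675/48 = −14.062
Tm = 81.5 + (-7.204) + 21.354 − 14.062 = 81.588 → 81.6°C

81.6°C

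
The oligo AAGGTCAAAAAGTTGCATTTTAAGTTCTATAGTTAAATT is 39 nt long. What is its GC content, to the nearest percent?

Counting bases: G=6, C=3, A=15, T=15
G+C = 6 + 3 = 9 out of 39 bases
%GC = 9/39 × 100 = 23.08% ≈ 23%

23%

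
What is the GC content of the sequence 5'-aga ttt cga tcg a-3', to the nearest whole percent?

Counting bases: C=2, T=4, A=4, G=3
G+C = 3 + 2 = 5 out of 13 bases
%GC = 5/13 × 100 = 38.46% ≈ 38%

38%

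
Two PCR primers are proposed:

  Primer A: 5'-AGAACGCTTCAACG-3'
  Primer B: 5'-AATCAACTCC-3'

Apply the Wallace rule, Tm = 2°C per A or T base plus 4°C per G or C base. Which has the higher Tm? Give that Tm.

Primer A: A+T=7, G+C=7 → Tm = 2(7)+4(7) = 42°C
Primer B: A+T=6, G+C=4 → Tm = 2(6)+4(4) = 28°C
42°C vs 28°C → primer A is higher.

Primer A, 42°C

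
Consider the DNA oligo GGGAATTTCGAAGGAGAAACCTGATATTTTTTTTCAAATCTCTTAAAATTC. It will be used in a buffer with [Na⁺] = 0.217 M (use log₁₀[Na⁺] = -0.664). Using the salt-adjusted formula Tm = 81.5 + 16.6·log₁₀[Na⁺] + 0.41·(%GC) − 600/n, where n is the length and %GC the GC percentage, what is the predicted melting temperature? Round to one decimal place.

Length n = 51. Counting bases: C=7, T=19, G=8, A=17
G+C = 15, so %GC = 15/51 × 100 = 29.412%
Salt term: 16.6 × (-0.664) = -11.022
GC term: 0.41 × 29.412 = 12.059; length term: −600/51 = −11.765
Tm = 81.5 + (-11.022) + 12.059 − 11.765 = 70.772 → 70.8°C

70.8°C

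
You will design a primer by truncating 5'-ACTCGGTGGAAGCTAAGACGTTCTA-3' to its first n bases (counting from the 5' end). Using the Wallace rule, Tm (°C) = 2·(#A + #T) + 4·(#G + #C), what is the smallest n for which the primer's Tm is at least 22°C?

First 6 bases: ACTCGG → Tm = 20°C (< 22°C)
First 7 bases: ACTCGGT → Tm = 22°C (≥ 22°C)
Each additional base adds 2°C (A/T) or 4°C (G/C), so Tm is non-decreasing in n; n = 7 is the first length to reach 22°C.

n = 7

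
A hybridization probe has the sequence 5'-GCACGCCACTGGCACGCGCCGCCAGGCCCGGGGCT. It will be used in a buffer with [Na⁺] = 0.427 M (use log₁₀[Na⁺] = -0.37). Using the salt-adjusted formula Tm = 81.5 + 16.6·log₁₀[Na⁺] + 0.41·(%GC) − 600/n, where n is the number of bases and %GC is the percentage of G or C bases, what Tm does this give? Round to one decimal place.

92.2°C

Length n = 35. Base counts: A=4, T=2, C=16, G=13
G+C = 29, so %GC = 29/35 × 100 = 82.857%
Salt term: 16.6 × (-0.37) = -6.142
GC term: 0.41 × 82.857 = 33.971; length term: −600/35 = −17.143
Tm = 81.5 + (-6.142) + 33.971 − 17.143 = 92.186 → 92.2°C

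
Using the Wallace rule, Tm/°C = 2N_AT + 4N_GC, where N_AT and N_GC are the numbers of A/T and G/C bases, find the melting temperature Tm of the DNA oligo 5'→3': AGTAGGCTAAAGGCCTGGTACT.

66°C

T=5, A=6, C=4, G=7
A+T = 11, G+C = 11
Tm = 4·11 + 2·11 = 44 + 22 = 66°C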